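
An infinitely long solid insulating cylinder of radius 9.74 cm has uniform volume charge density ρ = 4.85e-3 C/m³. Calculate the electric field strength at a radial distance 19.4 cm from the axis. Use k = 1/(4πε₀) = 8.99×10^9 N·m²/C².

Take a coaxial cylindrical Gaussian surface of radius r = 19.4 cm and length L (r > 9.74 cm, full cross-section enclosed).
λ_enc = ρ·πR² = (4.85×10^-3)π(0.0974)² = 1.445×10^-4 C/m.
Gauss's law: E·2πrL = λ_enc L/ε₀.
E = 2k|λ_enc|/r = 2(8.99×10^9)(1.445×10^-4)/(0.194) = 1.34×10^7 N/C.

|E| ≈ 1.34×10^7 V/m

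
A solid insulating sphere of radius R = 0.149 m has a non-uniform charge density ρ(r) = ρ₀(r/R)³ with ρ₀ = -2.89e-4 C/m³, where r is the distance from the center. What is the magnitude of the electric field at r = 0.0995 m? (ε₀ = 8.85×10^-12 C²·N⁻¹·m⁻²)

Symmetry ⇒ E = E(r) r̂. Gaussian sphere of radius r = 0.0995 m (r < R).
Q_enc = ∫₀^r ρ(r')·4πr'² dr' = (4πρ₀/R³) ∫₀^r r'^5 dr' = 4πρ₀ r^6/(6·R³) = -1.776×10^-7 C.
Gauss's law: E·4πr² = Q_enc/ε₀.
E = |Q_enc|/(4πε₀r²) = (1.776e-7)/(4π·8.85×10^-12·(0.0995)²) = 1.61×10^5 N/C.

E = 1.61×10^5 V/m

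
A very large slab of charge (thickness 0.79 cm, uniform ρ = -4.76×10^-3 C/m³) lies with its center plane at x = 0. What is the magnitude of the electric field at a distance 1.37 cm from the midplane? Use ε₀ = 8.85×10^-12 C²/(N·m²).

|E| = 2.12×10^6 N/C

The point |x| = 1.37 cm lies outside the slab (half-thickness 0.00395 m). A symmetric pillbox spanning the full slab encloses Q_enc = ρ·d·A.
Flux = 2EA ⇒ E = |ρ|d/(2ε₀), independent of distance outside.
E = (4.76×10^-3)(0.0079)/(2·8.85×10^-12) = 2.12×10^6 N/C.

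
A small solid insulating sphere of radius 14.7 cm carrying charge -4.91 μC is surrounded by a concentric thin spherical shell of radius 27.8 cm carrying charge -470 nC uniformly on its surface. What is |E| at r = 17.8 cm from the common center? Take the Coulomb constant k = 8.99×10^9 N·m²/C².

E ≈ 1.39e6 N/C

Symmetry ⇒ E = E(r) r̂. Gaussian sphere of radius r = 17.8 cm (between the bodies, 14.7 cm < r < 27.8 cm).
Only the inner charge is enclosed; the outer shell contributes nothing inside itself. Q_enc = -4.91 μC = -4.91×10^-6 C.
Applying ∮E·dA = Q_enc/ε₀ with Φ = E(4πr²):
E = k|Q_enc|/r² = (8.99×10^9)(4.91e-6)/(0.178)² = 1.39e6 N/C.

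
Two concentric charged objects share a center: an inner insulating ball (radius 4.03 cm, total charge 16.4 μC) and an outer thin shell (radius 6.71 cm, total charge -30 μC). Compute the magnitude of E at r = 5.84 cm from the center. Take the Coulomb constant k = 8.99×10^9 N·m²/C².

4.32×10^7 N/C

Symmetry ⇒ E = E(r) r̂. Gaussian sphere of radius r = 5.84 cm (between the bodies, 4.03 cm < r < 6.71 cm).
Only the inner charge is enclosed; the outer shell contributes nothing inside itself. Q_enc = 16.4 μC = 1.64×10^-5 C.
Applying ∮E·dA = Q_enc/ε₀ with Φ = E(4πr²):
E = k|Q_enc|/r² = (8.99×10^9)(1.64×10^-5)/(0.0584)² = 4.32×10^7 N/C.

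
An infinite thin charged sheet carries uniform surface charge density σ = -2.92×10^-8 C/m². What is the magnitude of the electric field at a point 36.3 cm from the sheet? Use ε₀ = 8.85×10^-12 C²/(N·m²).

Choose a cylindrical pillbox piercing the sheet, end faces (area A) parallel to it.
Only the two end caps contribute flux: Φ = 2EA. With Q_enc = σA, Gauss's law gives E = |σ|/(2ε₀).
E = |σ|/(2ε₀) = (2.92×10^-8)/(2·8.85×10^-12) = 1.65e3 N/C.

1.65e3 N/C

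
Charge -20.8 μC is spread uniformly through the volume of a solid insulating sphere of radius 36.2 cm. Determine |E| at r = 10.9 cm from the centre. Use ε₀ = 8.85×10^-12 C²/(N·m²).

E ≈ 4.30×10^5 V/m

Symmetry ⇒ E = E(r) r̂. Gaussian sphere of radius r = 10.9 cm (r < R).
Only the charge within r is enclosed: Q_enc = Q·(r/R)³ = (-20.8 μC)·(10.9 cm/36.2 cm)³ = -5.678×10^-7 C.
Applying ∮E·dA = Q_enc/ε₀ with Φ = E(4πr²):
E = |Q_enc|/(4πε₀r²) = (5.678e-7)/(4π·8.85×10^-12·(0.109)²) = 4.30×10^5 N/C.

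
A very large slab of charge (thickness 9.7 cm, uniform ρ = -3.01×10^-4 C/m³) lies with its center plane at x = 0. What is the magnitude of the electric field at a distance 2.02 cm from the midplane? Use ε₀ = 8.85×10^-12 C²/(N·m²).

E = 6.87e5 V/m

By symmetry E is perpendicular to the slab. A Gaussian pillbox from −2.02 cm to +2.02 cm (face area A) lies entirely within the slab.
Q_enc = ρ·(2x)·A and flux = 2EA, so 2EA = 2ρxA/ε₀ ⇒ E = |ρ|x/ε₀.
E = (3.01e-4)(0.0202)/(8.85×10^-12) = 6.87×10^5 N/C.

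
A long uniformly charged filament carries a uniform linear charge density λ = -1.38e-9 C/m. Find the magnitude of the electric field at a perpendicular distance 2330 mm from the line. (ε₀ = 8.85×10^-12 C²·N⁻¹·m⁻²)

10.7 N/C

Coaxial Gaussian cylinder, radius r = 2330 mm, length L.
Q_enc = λL, so λ_enc = -1.38e-9 C/m.
By Gauss's law (flux through the curved wall only), E·2πrL = λ_enc L/ε₀.
E = |λ_enc|/(2πε₀r) = (1.38e-9)/(2π·8.85×10^-12·2.33) = 10.7 N/C.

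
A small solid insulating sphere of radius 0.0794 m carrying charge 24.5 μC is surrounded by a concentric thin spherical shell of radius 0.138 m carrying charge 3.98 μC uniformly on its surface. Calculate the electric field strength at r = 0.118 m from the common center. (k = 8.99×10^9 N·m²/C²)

Symmetry ⇒ E = E(r) r̂. Gaussian sphere of radius r = 0.118 m (between the bodies, 0.0794 m < r < 0.138 m).
Only the inner charge is enclosed; the outer shell contributes nothing inside itself. Q_enc = 24.5 μC = 2.45×10^-5 C.
Gauss's law: E·4πr² = Q_enc/ε₀.
E = k|Q_enc|/r² = (8.99×10^9)(2.45×10^-5)/(0.118)² = 1.58×10^7 N/C.

|E| ≈ 1.58e7 N/C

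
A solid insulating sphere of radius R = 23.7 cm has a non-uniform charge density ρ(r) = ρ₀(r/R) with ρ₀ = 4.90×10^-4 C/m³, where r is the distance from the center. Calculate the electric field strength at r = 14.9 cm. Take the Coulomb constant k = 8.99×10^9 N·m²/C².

1.30e6 N/C

Take a concentric spherical Gaussian surface of radius r = 14.9 cm (r < R).
Q_enc = ∫₀^r ρ(r')·4πr'² dr' = (4πρ₀/R) ∫₀^r r'^3 dr' = 4πρ₀ r^4/(4·R) = 3.201×10^-6 C.
Since E is radial and uniform over the Gaussian sphere, Φ = E·4πr² = Q_enc/ε₀.
E = k|Q_enc|/r² = (8.99×10^9)(3.201×10^-6)/(0.149)² = 1.30e6 N/C.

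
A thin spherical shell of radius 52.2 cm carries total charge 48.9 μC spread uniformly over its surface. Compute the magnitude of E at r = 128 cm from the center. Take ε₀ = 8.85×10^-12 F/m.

Use a concentric Gaussian sphere at r = 128 cm (r > 52.2 cm).
The entire shell is enclosed: Q_enc = 4.89×10^-5 C.
Since E is radial and uniform over the Gaussian sphere, Φ = E·4πr² = Q_enc/ε₀.
E = |Q_enc|/(4πε₀r²) = (4.89×10^-5)/(4π·8.85×10^-12·(1.28)²) = 2.68×10^5 N/C.

|E| = 2.68e5 N/C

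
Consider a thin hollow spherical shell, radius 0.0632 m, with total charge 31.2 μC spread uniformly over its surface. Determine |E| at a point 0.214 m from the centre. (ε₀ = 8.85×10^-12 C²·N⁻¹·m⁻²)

Take a concentric spherical Gaussian surface of radius r = 0.214 m (r > 0.0632 m).
The entire shell is enclosed: Q_enc = 3.12×10^-5 C.
Applying ∮E·dA = Q_enc/ε₀ with Φ = E(4πr²):
E = |Q_enc|/(4πε₀r²) = (3.12×10^-5)/(4π·8.85×10^-12·(0.214)²) = 6.13×10^6 N/C.

6.13×10^6 N/C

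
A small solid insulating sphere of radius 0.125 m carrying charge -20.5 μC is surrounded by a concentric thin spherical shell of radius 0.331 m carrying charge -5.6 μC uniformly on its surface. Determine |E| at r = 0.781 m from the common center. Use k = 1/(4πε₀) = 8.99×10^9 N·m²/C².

|E| = 3.85×10^5 N/C

By spherical symmetry E is radial; choose a Gaussian sphere of radius r = 0.781 m (r > 0.331 m, enclosing both).
Q_enc = (-20.5 μC) + (-5.6 μC) = -2.61×10^-5 C.
Gauss's law: E·4πr² = Q_enc/ε₀.
E = k|Q_enc|/r² = (8.99×10^9)(2.61×10^-5)/(0.781)² = 3.85×10^5 N/C.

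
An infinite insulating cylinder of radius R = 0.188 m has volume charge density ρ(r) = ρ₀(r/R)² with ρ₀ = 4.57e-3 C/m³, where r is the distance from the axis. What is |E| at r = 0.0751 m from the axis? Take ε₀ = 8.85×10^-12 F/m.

E = 1.55×10^6 N/C

By cylindrical symmetry E is radial; use a coaxial Gaussian cylinder of radius 0.0751 m and length L (r < R).
Integrating ρ over the cross-section to radius r: λ_enc = (2πρ₀/R²) ∫₀^r r'^3 dr' = 2πρ₀ r^4/(4·R²) = 6.461×10^-6 C/m.
Since E is radial and uniform over the curved surface, Φ = E·2πrL = Q_enc/ε₀ = λ_enc L/ε₀.
E = |λ_enc|/(2πε₀r) = (6.461×10^-6)/(2π·8.85×10^-12·0.0751) = 1.55×10^6 N/C.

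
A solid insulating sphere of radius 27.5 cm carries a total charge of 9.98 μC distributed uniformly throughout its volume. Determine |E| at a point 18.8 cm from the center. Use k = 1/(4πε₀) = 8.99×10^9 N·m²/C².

Use a concentric Gaussian sphere at r = 18.8 cm (r < R).
For a uniform sphere the enclosed fraction is (r/R)³, so Q_enc = (9.98 μC)(0.188/0.275)³ = 3.189×10^-6 C.
Applying ∮E·dA = Q_enc/ε₀ with Φ = E(4πr²):
E = k|Q_enc|/r² = (8.99×10^9)(3.189×10^-6)/(0.188)² = 8.11e5 N/C.

|E| ≈ 8.11e5 V/m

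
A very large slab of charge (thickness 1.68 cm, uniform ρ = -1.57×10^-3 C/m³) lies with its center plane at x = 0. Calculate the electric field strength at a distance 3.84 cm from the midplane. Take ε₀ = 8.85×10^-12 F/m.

|E| = 1.49×10^6 N/C

The point |x| = 3.84 cm lies outside the slab (half-thickness 0.0084 m). A symmetric pillbox spanning the full slab encloses Q_enc = ρ·d·A.
Flux = 2EA ⇒ E = |ρ|d/(2ε₀), independent of distance outside.
E = (1.57×10^-3)(0.0168)/(2·8.85×10^-12) = 1.49×10^6 N/C.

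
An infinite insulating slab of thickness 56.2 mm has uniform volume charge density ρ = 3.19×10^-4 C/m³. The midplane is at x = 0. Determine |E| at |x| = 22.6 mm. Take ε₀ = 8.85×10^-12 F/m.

By symmetry E is perpendicular to the slab. A Gaussian pillbox from −22.6 mm to +22.6 mm (face area A) lies entirely within the slab.
Q_enc = ρ·(2x)·A and flux = 2EA, so 2EA = 2ρxA/ε₀ ⇒ E = |ρ|x/ε₀.
E = (3.19×10^-4)(0.0226)/(8.85×10^-12) = 8.15×10^5 N/C.

E = 8.15e5 V/m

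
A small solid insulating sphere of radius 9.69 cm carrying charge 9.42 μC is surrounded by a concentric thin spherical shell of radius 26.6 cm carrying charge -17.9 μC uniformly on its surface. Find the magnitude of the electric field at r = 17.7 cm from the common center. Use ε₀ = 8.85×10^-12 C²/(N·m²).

E ≈ 2.70×10^6 N/C

By spherical symmetry E is radial; choose a Gaussian sphere of radius r = 17.7 cm (between the bodies, 9.69 cm < r < 26.6 cm).
The shell at 26.6 cm lies outside the Gaussian surface, so Q_enc = 9.42 μC = 9.42×10^-6 C.
By Gauss's law, ∮E·dA = E·4πr² = Q_enc/ε₀.
E = |Q_enc|/(4πε₀r²) = (9.42e-6)/(4π·8.85×10^-12·(0.177)²) = 2.70×10^6 N/C.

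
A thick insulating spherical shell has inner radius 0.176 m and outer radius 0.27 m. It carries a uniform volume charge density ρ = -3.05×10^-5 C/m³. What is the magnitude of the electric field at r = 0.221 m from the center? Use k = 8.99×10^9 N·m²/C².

E ≈ 1.26e5 V/m

Use a concentric Gaussian sphere at r = 0.221 m (within the shell material, 0.176 m < r < 0.27 m).
Only the shell between 0.176 m and r is enclosed: Q_enc = ρ·(4π/3)(r³ − a³) = (-3.05×10^-5)·(4π/3)·((0.221)³ − (0.176)³) = -6.825×10^-7 C.
Gauss's law: E·4πr² = Q_enc/ε₀.
E = k|Q_enc|/r² = (8.99×10^9)(6.825×10^-7)/(0.221)² = 1.26e5 N/C.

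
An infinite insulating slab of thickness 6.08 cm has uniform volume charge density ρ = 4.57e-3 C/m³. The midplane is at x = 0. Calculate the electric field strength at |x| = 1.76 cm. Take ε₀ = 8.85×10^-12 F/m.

E ≈ 9.09×10^6 V/m

By symmetry E is perpendicular to the slab. A Gaussian pillbox from −1.76 cm to +1.76 cm (face area A) lies entirely within the slab.
Q_enc = ρ·(2x)·A and flux = 2EA, so 2EA = 2ρxA/ε₀ ⇒ E = |ρ|x/ε₀.
E = (4.57e-3)(0.0176)/(8.85×10^-12) = 9.09×10^6 N/C.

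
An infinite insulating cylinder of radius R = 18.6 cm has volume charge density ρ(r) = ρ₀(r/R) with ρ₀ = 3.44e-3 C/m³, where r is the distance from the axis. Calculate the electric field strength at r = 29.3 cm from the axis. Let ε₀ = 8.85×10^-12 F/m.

|E| = 1.53e7 V/m

By cylindrical symmetry E is radial; use a coaxial Gaussian cylinder of radius 29.3 cm and length L (r > R, full charge per length enclosed).
λ_enc = 2π ∫₀^R ρ₀(r'/R)^1 r' dr' = 2πρ₀R²/3 = 2.493×10^-4 C/m.
Since E is radial and uniform over the curved surface, Φ = E·2πrL = Q_enc/ε₀ = λ_enc L/ε₀.
E = |λ_enc|/(2πε₀r) = (2.493×10^-4)/(2π·8.85×10^-12·0.293) = 1.53e7 N/C.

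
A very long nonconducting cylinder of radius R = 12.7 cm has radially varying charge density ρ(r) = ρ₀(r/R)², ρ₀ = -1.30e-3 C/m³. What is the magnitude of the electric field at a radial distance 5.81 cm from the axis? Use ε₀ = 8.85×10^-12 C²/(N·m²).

4.47×10^5 V/m

Coaxial Gaussian cylinder, radius r = 5.81 cm, length L (r < R).
Integrating ρ over the cross-section to radius r: λ_enc = (2πρ₀/R²) ∫₀^r r'^3 dr' = 2πρ₀ r^4/(4·R²) = -1.443×10^-6 C/m.
Since E is radial and uniform over the curved surface, Φ = E·2πrL = Q_enc/ε₀ = λ_enc L/ε₀.
E = |λ_enc|/(2πε₀r) = (1.443×10^-6)/(2π·8.85×10^-12·0.0581) = 4.47×10^5 N/C.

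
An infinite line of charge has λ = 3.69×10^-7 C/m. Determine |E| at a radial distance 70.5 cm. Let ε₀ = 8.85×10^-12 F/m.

By cylindrical symmetry E is radial; use a coaxial Gaussian cylinder of radius 70.5 cm and length L.
Q_enc = λL, so λ_enc = 3.69×10^-7 C/m.
By Gauss's law (flux through the curved wall only), E·2πrL = λ_enc L/ε₀.
E = |λ_enc|/(2πε₀r) = (3.69e-7)/(2π·8.85×10^-12·0.705) = 9.41×10^3 N/C.

9.41×10^3 V/m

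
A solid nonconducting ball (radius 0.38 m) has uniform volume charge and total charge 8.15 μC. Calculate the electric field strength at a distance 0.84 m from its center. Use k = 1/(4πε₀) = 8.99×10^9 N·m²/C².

Symmetry ⇒ E = E(r) r̂. Gaussian sphere of radius r = 0.84 m (r > R, so the entire charge is enclosed).
Q_enc = 8.15 μC = 8.15e-6 C.
Gauss's law: E·4πr² = Q_enc/ε₀.
E = k|Q_enc|/r² = (8.99×10^9)(8.15×10^-6)/(0.84)² = 1.04×10^5 N/C.

E = 1.04e5 N/C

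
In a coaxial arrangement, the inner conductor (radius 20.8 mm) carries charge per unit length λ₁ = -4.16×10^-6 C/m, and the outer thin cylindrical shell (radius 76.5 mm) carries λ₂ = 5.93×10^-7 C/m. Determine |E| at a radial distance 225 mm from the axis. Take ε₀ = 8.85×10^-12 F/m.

Take a coaxial cylindrical Gaussian surface of radius r = 225 mm and length L (r > 76.5 mm, enclosing both).
λ_enc = λ₁ + λ₂ = (-4.16×10^-6) + (5.93×10^-7) = -3.567×10^-6 C/m.
By Gauss's law (flux through the curved wall only), E·2πrL = λ_enc L/ε₀.
E = |λ_enc|/(2πε₀r) = (3.567×10^-6)/(2π·8.85×10^-12·0.225) = 2.85×10^5 N/C.

|E| = 2.85×10^5 V/m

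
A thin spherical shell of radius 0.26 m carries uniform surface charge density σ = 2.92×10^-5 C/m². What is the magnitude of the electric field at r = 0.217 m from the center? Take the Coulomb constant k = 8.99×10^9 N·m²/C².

Symmetry ⇒ E = E(r) r̂. Gaussian sphere of radius r = 0.217 m (inside the shell, r < 0.26 m).
No charge lies within this surface, so Q_enc = 0 and Gauss's law gives E·4πr² = 0 ⇒ E = 0.

E = 0 (no enclosed charge)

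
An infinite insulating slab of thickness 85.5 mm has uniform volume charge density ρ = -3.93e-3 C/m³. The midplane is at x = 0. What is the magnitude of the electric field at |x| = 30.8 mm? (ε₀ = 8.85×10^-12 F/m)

|E| ≈ 1.37e7 V/m

By symmetry E is perpendicular to the slab. A Gaussian pillbox from −30.8 mm to +30.8 mm (face area A) lies entirely within the slab.
Q_enc = ρ·(2x)·A and flux = 2EA, so 2EA = 2ρxA/ε₀ ⇒ E = |ρ|x/ε₀.
E = (3.93×10^-3)(0.0308)/(8.85×10^-12) = 1.37×10^7 N/C.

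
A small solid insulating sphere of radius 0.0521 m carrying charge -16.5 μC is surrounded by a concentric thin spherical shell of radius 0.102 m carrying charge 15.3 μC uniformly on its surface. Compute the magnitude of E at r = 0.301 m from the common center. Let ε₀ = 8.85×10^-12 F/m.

E = 1.19×10^5 V/m

Take a concentric spherical Gaussian surface of radius r = 0.301 m (r > 0.102 m, enclosing both).
Q_enc = (-16.5 μC) + (15.3 μC) = -1.20e-6 C.
Gauss's law: E·4πr² = Q_enc/ε₀.
E = |Q_enc|/(4πε₀r²) = (1.20e-6)/(4π·8.85×10^-12·(0.301)²) = 1.19×10^5 N/C.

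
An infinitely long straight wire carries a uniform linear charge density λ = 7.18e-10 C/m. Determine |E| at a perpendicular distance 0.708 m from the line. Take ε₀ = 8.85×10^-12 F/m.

18.2 N/C

Take a coaxial cylindrical Gaussian surface of radius r = 0.708 m and length L.
Q_enc = λL, so λ_enc = 7.18e-10 C/m.
Applying ∮E·dA = Q_enc/ε₀ with the end caps contributing no flux:
E = |λ_enc|/(2πε₀r) = (7.18×10^-10)/(2π·8.85×10^-12·0.708) = 18.2 N/C.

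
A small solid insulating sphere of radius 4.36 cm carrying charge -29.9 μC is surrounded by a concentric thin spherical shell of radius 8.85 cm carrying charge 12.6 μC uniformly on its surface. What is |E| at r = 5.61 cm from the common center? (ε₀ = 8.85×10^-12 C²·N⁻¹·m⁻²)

E ≈ 8.54×10^7 N/C

Use a concentric Gaussian sphere at r = 5.61 cm (between the bodies, 4.36 cm < r < 8.85 cm).
Only the inner charge is enclosed; the outer shell contributes nothing inside itself. Q_enc = -29.9 μC = -2.99e-5 C.
Since E is radial and uniform over the Gaussian sphere, Φ = E·4πr² = Q_enc/ε₀.
E = |Q_enc|/(4πε₀r²) = (2.99×10^-5)/(4π·8.85×10^-12·(0.0561)²) = 8.54×10^7 N/C.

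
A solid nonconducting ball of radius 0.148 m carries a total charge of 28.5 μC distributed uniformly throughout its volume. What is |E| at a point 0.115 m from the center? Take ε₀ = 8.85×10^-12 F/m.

|E| = 9.09×10^6 N/C

Symmetry ⇒ E = E(r) r̂. Gaussian sphere of radius r = 0.115 m (r < R).
Only the charge within r is enclosed: Q_enc = Q·(r/R)³ = (28.5 μC)·(0.115 m/0.148 m)³ = 1.337e-5 C.
Since E is radial and uniform over the Gaussian sphere, Φ = E·4πr² = Q_enc/ε₀.
E = |Q_enc|/(4πε₀r²) = (1.337e-5)/(4π·8.85×10^-12·(0.115)²) = 9.09×10^6 N/C.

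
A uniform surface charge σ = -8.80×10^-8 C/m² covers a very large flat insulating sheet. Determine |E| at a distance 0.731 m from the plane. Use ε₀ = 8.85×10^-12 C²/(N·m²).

E ≈ 4.97e3 V/m

Choose a cylindrical pillbox piercing the sheet, end faces (area A) parallel to it.
Only the two end caps contribute flux: Φ = 2EA. With Q_enc = σA, Gauss's law gives E = |σ|/(2ε₀).
E = |σ|/(2ε₀) = (8.80e-8)/(2·8.85×10^-12) = 4.97×10^3 N/C.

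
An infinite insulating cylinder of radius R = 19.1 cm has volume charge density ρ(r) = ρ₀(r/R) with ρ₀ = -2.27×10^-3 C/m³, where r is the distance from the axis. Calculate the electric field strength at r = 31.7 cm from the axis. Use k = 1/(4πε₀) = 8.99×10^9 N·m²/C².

E = 9.84e6 N/C

Take a coaxial cylindrical Gaussian surface of radius r = 31.7 cm and length L (r > R, full charge per length enclosed).
λ_enc = 2π ∫₀^R ρ₀(r'/R)^1 r' dr' = 2πρ₀R²/3 = -1.734×10^-4 C/m.
By Gauss's law (flux through the curved wall only), E·2πrL = λ_enc L/ε₀.
E = 2k|λ_enc|/r = 2(8.99×10^9)(1.734e-4)/(0.317) = 9.84e6 N/C.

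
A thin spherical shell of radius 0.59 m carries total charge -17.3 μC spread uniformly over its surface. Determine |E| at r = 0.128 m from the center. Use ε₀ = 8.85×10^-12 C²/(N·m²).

|E| = 0 V/m

By spherical symmetry E is radial; choose a Gaussian sphere of radius r = 0.128 m (inside the shell, r < 0.59 m).
No charge lies within this surface, so Q_enc = 0 and Gauss's law gives E·4πr² = 0 ⇒ E = 0.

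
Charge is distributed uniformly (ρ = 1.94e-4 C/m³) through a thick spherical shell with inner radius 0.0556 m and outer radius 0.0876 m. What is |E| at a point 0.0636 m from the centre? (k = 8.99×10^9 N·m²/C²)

|E| ≈ 1.54×10^5 V/m

By spherical symmetry E is radial; choose a Gaussian sphere of radius r = 0.0636 m (within the shell material, 0.0556 m < r < 0.0876 m).
Enclosed charge is the volume from a to r: Q_enc = (4π/3)ρ(r³ − a³) = 6.938×10^-8 C.
By Gauss's law, ∮E·dA = E·4πr² = Q_enc/ε₀.
E = k|Q_enc|/r² = (8.99×10^9)(6.938e-8)/(0.0636)² = 1.54×10^5 N/C.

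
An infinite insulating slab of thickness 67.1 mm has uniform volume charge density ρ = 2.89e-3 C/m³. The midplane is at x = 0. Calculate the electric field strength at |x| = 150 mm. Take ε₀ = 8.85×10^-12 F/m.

|E| ≈ 1.10×10^7 N/C

The point |x| = 150 mm lies outside the slab (half-thickness 0.03355 m). A symmetric pillbox spanning the full slab encloses Q_enc = ρ·d·A.
Flux = 2EA ⇒ E = |ρ|d/(2ε₀), independent of distance outside.
E = (2.89×10^-3)(0.0671)/(2·8.85×10^-12) = 1.10e7 N/C.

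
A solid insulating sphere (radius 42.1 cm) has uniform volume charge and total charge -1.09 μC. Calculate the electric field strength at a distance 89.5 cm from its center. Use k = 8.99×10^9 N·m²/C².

|E| = 1.22×10^4 N/C

Symmetry ⇒ E = E(r) r̂. Gaussian sphere of radius r = 89.5 cm (r > R, so the entire charge is enclosed).
Q_enc = -1.09 μC = -1.09×10^-6 C.
Gauss's law: E·4πr² = Q_enc/ε₀.
E = k|Q_enc|/r² = (8.99×10^9)(1.09×10^-6)/(0.895)² = 1.22e4 N/C.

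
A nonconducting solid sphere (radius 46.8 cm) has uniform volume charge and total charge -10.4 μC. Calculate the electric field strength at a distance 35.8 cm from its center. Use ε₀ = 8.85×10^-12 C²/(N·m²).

|E| ≈ 3.27×10^5 N/C

Symmetry ⇒ E = E(r) r̂. Gaussian sphere of radius r = 35.8 cm (r < R).
Only the charge within r is enclosed: Q_enc = Q·(r/R)³ = (-10.4 μC)·(35.8 cm/46.8 cm)³ = -4.655e-6 C.
Applying ∮E·dA = Q_enc/ε₀ with Φ = E(4πr²):
E = |Q_enc|/(4πε₀r²) = (4.655×10^-6)/(4π·8.85×10^-12·(0.358)²) = 3.27×10^5 N/C.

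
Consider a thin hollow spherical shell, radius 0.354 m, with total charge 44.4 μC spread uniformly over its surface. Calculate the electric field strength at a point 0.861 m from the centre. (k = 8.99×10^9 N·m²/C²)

5.38×10^5 N/C

Take a concentric spherical Gaussian surface of radius r = 0.861 m (r > 0.354 m).
The entire shell is enclosed: Q_enc = 4.44×10^-5 C.
Since E is radial and uniform over the Gaussian sphere, Φ = E·4πr² = Q_enc/ε₀.
E = k|Q_enc|/r² = (8.99×10^9)(4.44e-5)/(0.861)² = 5.38e5 N/C.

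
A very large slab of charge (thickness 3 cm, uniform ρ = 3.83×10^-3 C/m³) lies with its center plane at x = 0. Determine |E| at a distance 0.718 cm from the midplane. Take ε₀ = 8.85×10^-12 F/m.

|E| = 3.11e6 N/C

By symmetry E is perpendicular to the slab. A Gaussian pillbox from −0.718 cm to +0.718 cm (face area A) lies entirely within the slab.
Q_enc = ρ·(2x)·A and flux = 2EA, so 2EA = 2ρxA/ε₀ ⇒ E = |ρ|x/ε₀.
E = (3.83×10^-3)(0.00718)/(8.85×10^-12) = 3.11×10^6 N/C.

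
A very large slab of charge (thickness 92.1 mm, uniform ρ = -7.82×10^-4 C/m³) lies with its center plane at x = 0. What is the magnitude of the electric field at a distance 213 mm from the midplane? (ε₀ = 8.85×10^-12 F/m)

|E| = 4.07×10^6 N/C

The point |x| = 213 mm lies outside the slab (half-thickness 0.04605 m). A symmetric pillbox spanning the full slab encloses Q_enc = ρ·d·A.
Flux = 2EA ⇒ E = |ρ|d/(2ε₀), independent of distance outside.
E = (7.82×10^-4)(0.0921)/(2·8.85×10^-12) = 4.07×10^6 N/C.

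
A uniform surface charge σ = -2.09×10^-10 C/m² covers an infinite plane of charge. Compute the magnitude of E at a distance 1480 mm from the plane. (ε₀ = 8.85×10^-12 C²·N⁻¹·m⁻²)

The symmetry is planar: E is normal to the sheet and the same magnitude on both sides. Take a pillbox straddling the sheet with end-cap area A.
Only the two end caps contribute flux: Φ = 2EA. With Q_enc = σA, Gauss's law gives E = |σ|/(2ε₀).
E = |σ|/(2ε₀) = (2.09×10^-10)/(2·8.85×10^-12) = 11.8 N/C.

|E| = 11.8 V/m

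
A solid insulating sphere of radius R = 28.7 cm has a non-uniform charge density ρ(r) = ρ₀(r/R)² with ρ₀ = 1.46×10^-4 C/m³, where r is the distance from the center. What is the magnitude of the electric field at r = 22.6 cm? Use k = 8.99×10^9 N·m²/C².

Take a concentric spherical Gaussian surface of radius r = 22.6 cm (r < R).
Integrate the density: Q_enc = 4π ∫₀^r ρ₀(r'/R)^2 r'² dr' = 4πρ₀ r^5/(5·R²) = 2.626e-6 C.
Since E is radial and uniform over the Gaussian sphere, Φ = E·4πr² = Q_enc/ε₀.
E = k|Q_enc|/r² = (8.99×10^9)(2.626e-6)/(0.226)² = 4.62×10^5 N/C.

E ≈ 4.62×10^5 V/m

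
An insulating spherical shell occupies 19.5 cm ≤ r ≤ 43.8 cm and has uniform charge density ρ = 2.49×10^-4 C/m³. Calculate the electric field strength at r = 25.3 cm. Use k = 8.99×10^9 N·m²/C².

E ≈ 1.29×10^6 V/m

By spherical symmetry E is radial; choose a Gaussian sphere of radius r = 25.3 cm (within the shell material, 19.5 cm < r < 43.8 cm).
Enclosed charge is the volume from a to r: Q_enc = (4π/3)ρ(r³ − a³) = 9.157×10^-6 C.
Applying ∮E·dA = Q_enc/ε₀ with Φ = E(4πr²):
E = k|Q_enc|/r² = (8.99×10^9)(9.157e-6)/(0.253)² = 1.29×10^6 N/C.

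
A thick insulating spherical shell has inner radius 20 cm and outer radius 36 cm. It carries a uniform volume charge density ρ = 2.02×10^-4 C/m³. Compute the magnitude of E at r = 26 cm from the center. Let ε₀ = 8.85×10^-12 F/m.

Symmetry ⇒ E = E(r) r̂. Gaussian sphere of radius r = 26 cm (within the shell material, 20 cm < r < 36 cm).
Only the shell between 20 cm and r is enclosed: Q_enc = ρ·(4π/3)(r³ − a³) = (2.02×10^-4)·(4π/3)·((0.26)³ − (0.2)³) = 8.103×10^-6 C.
Gauss's law: E·4πr² = Q_enc/ε₀.
E = |Q_enc|/(4πε₀r²) = (8.103×10^-6)/(4π·8.85×10^-12·(0.26)²) = 1.08×10^6 N/C.

1.08e6 N/C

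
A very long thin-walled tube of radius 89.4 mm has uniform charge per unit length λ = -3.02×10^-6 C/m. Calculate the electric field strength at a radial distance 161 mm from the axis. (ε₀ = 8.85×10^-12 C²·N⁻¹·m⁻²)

Take a coaxial cylindrical Gaussian surface of radius r = 161 mm and length L (r > 89.4 mm).
The full line charge is enclosed: λ_enc = -3.02e-6 C/m.
Gauss's law: E·2πrL = λ_enc L/ε₀.
E = |λ_enc|/(2πε₀r) = (3.02×10^-6)/(2π·8.85×10^-12·0.161) = 3.37×10^5 N/C.

|E| ≈ 3.37×10^5 N/C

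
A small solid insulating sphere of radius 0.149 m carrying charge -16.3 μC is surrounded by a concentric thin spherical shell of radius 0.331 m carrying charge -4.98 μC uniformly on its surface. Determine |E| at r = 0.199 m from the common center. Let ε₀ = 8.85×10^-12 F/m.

Take a concentric spherical Gaussian surface of radius r = 0.199 m (between the bodies, 0.149 m < r < 0.331 m).
The shell at 0.331 m lies outside the Gaussian surface, so Q_enc = -16.3 μC = -1.63e-5 C.
By Gauss's law, ∮E·dA = E·4πr² = Q_enc/ε₀.
E = |Q_enc|/(4πε₀r²) = (1.63×10^-5)/(4π·8.85×10^-12·(0.199)²) = 3.70×10^6 N/C.

|E| = 3.70e6 V/m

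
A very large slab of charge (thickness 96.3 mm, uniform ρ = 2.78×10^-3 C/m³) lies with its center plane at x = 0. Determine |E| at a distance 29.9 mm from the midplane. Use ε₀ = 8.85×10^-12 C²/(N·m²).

By symmetry E is perpendicular to the slab. A Gaussian pillbox from −29.9 mm to +29.9 mm (face area A) lies entirely within the slab.
Q_enc = ρ·(2x)·A and flux = 2EA, so 2EA = 2ρxA/ε₀ ⇒ E = |ρ|x/ε₀.
E = (2.78×10^-3)(0.0299)/(8.85×10^-12) = 9.39e6 N/C.

|E| ≈ 9.39×10^6 N/C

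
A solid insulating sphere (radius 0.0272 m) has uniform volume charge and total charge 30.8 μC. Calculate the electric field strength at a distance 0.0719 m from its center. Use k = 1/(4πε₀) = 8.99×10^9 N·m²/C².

E = 5.36×10^7 N/C

Take a concentric spherical Gaussian surface of radius r = 0.0719 m (r > R, so the entire charge is enclosed).
Q_enc = 30.8 μC = 3.08×10^-5 C.
Applying ∮E·dA = Q_enc/ε₀ with Φ = E(4πr²):
E = k|Q_enc|/r² = (8.99×10^9)(3.08e-5)/(0.0719)² = 5.36e7 N/C.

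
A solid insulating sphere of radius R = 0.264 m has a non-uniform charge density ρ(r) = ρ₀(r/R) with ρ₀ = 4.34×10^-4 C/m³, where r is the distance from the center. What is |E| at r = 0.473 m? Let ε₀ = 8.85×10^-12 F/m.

|E| = 1.01×10^6 V/m

Take a concentric spherical Gaussian surface of radius r = 0.473 m (r > R, all charge enclosed).
Q_enc = 4π ∫₀^R ρ₀(r'/R)^1 r'² dr' = 4πρ₀R³/4 = 2.509e-5 C.
By Gauss's law, ∮E·dA = E·4πr² = Q_enc/ε₀.
E = |Q_enc|/(4πε₀r²) = (2.509×10^-5)/(4π·8.85×10^-12·(0.473)²) = 1.01e6 N/C.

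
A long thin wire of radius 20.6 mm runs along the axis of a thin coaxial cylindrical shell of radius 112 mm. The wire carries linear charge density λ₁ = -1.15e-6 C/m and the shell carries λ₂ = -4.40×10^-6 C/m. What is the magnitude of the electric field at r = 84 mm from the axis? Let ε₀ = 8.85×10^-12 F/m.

Coaxial Gaussian cylinder, radius r = 84 mm, length L (between the conductors, 20.6 mm < r < 112 mm).
The shell at 112 mm lies outside the Gaussian surface, so λ_enc = λ₁ = -1.15×10^-6 C/m.
Since E is radial and uniform over the curved surface, Φ = E·2πrL = Q_enc/ε₀ = λ_enc L/ε₀.
E = |λ_enc|/(2πε₀r) = (1.15e-6)/(2π·8.85×10^-12·0.084) = 2.46×10^5 N/C.

E = 2.46×10^5 N/C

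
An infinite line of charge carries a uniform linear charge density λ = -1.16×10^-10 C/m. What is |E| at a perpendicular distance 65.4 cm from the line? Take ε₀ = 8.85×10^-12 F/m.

Take a coaxial cylindrical Gaussian surface of radius r = 65.4 cm and length L.
Q_enc = λL, so λ_enc = -1.16×10^-10 C/m.
Applying ∮E·dA = Q_enc/ε₀ with the end caps contributing no flux:
E = |λ_enc|/(2πε₀r) = (1.16e-10)/(2π·8.85×10^-12·0.654) = 3.19 N/C.

E = 3.19 N/C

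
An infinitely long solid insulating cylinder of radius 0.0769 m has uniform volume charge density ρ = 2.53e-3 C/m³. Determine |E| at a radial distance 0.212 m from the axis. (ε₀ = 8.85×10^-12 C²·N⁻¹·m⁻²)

By cylindrical symmetry E is radial; use a coaxial Gaussian cylinder of radius 0.212 m and length L (r > 0.0769 m, full cross-section enclosed).
λ_enc = ρ·πR² = (2.53e-3)π(0.0769)² = 4.70×10^-5 C/m.
Gauss's law: E·2πrL = λ_enc L/ε₀.
E = |λ_enc|/(2πε₀r) = (4.70×10^-5)/(2π·8.85×10^-12·0.212) = 3.99×10^6 N/C.

3.99×10^6 V/m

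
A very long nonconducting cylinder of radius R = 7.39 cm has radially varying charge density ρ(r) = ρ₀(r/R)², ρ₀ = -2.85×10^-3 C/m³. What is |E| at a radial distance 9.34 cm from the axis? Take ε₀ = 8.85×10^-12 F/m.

|E| = 4.71×10^6 N/C

Take a coaxial cylindrical Gaussian surface of radius r = 9.34 cm and length L (r > R, full charge per length enclosed).
λ_enc = 2π ∫₀^R ρ₀(r'/R)^2 r' dr' = 2πρ₀R²/4 = -2.445e-5 C/m.
Applying ∮E·dA = Q_enc/ε₀ with the end caps contributing no flux:
E = |λ_enc|/(2πε₀r) = (2.445×10^-5)/(2π·8.85×10^-12·0.0934) = 4.71×10^6 N/C.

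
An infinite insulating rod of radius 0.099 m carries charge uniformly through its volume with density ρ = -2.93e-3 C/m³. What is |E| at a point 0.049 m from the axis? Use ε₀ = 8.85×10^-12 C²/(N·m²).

E ≈ 8.11×10^6 N/C

By cylindrical symmetry E is radial; use a coaxial Gaussian cylinder of radius 0.049 m and length L (r < R).
Charge inside radius r per length L is ρ·πr²·L, so λ_enc = ρπr² = -2.21×10^-5 C/m.
Applying ∮E·dA = Q_enc/ε₀ with the end caps contributing no flux:
E = |λ_enc|/(2πε₀r) = (2.21×10^-5)/(2π·8.85×10^-12·0.049) = 8.11×10^6 N/C.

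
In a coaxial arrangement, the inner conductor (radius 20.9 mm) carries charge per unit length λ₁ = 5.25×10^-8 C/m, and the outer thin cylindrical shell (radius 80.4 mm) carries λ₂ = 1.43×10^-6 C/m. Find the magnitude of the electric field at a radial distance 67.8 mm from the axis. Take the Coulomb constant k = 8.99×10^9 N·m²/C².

Choose a coaxial cylinder of radius r = 67.8 mm (arbitrary length L) as the Gaussian surface (between the conductors, 20.9 mm < r < 80.4 mm).
Only the inner wire is enclosed; the outer shell contributes nothing inside itself. λ_enc = λ₁ = 5.25×10^-8 C/m.
Applying ∮E·dA = Q_enc/ε₀ with the end caps contributing no flux:
E = 2k|λ_enc|/r = 2(8.99×10^9)(5.25×10^-8)/(0.0678) = 1.39e4 N/C.

|E| = 1.39×10^4 N/C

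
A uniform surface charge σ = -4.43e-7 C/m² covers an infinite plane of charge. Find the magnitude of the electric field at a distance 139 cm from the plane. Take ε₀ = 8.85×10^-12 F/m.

E ≈ 2.50×10^4 V/m

The symmetry is planar: E is normal to the sheet and the same magnitude on both sides. Take a pillbox straddling the sheet with end-cap area A.
Only the two end caps contribute flux: Φ = 2EA. With Q_enc = σA, Gauss's law gives E = |σ|/(2ε₀).
E = |σ|/(2ε₀) = (4.43×10^-7)/(2·8.85×10^-12) = 2.50×10^4 N/C.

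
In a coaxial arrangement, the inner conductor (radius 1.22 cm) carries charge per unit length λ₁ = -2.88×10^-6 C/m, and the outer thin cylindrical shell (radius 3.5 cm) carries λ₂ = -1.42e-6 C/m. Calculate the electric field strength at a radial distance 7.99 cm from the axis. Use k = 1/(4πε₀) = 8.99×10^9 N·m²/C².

Coaxial Gaussian cylinder, radius r = 7.99 cm, length L (r > 3.5 cm, enclosing both).
λ_enc = λ₁ + λ₂ = (-2.88e-6) + (-1.42×10^-6) = -4.30×10^-6 C/m.
Applying ∮E·dA = Q_enc/ε₀ with the end caps contributing no flux:
E = 2k|λ_enc|/r = 2(8.99×10^9)(4.30e-6)/(0.0799) = 9.68×10^5 N/C.

E = 9.68×10^5 N/C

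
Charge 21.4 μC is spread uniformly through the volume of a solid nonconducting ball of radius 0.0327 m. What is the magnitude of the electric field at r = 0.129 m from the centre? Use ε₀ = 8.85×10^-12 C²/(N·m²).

E ≈ 1.16×10^7 N/C

Use a concentric Gaussian sphere at r = 0.129 m (r > R, so the entire charge is enclosed).
Q_enc = 21.4 μC = 2.14×10^-5 C.
By Gauss's law, ∮E·dA = E·4πr² = Q_enc/ε₀.
E = |Q_enc|/(4πε₀r²) = (2.14e-5)/(4π·8.85×10^-12·(0.129)²) = 1.16×10^7 N/C.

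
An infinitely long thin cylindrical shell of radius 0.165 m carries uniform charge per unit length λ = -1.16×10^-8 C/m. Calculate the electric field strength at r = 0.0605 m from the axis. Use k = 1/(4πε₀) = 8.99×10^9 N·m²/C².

E = 0 (no enclosed charge)

Choose a coaxial cylinder of radius r = 0.0605 m (arbitrary length L) as the Gaussian surface (r < 0.165 m, inside the shell).
All the surface charge lies outside this cylinder: Q_enc = 0, hence E = 0.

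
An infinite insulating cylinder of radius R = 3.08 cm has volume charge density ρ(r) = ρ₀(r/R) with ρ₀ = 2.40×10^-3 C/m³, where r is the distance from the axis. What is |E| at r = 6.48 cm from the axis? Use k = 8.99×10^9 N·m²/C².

E ≈ 1.32×10^6 N/C

Coaxial Gaussian cylinder, radius r = 6.48 cm, length L (r > R, full charge per length enclosed).
λ_enc = 2π ∫₀^R ρ₀(r'/R)^1 r' dr' = 2πρ₀R²/3 = 4.768e-6 C/m.
Gauss's law: E·2πrL = λ_enc L/ε₀.
E = 2k|λ_enc|/r = 2(8.99×10^9)(4.768e-6)/(0.0648) = 1.32×10^6 N/C.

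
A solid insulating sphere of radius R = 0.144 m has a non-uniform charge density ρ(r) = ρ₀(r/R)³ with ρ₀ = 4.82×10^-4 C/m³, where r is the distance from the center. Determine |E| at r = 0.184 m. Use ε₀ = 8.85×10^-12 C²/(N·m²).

Take a concentric spherical Gaussian surface of radius r = 0.184 m (r > R, all charge enclosed).
Q_enc = 4π ∫₀^R ρ₀(r'/R)^3 r'² dr' = 4πρ₀R³/6 = 3.014×10^-6 C.
By Gauss's law, ∮E·dA = E·4πr² = Q_enc/ε₀.
E = |Q_enc|/(4πε₀r²) = (3.014e-6)/(4π·8.85×10^-12·(0.184)²) = 8.01×10^5 N/C.

8.01×10^5 N/C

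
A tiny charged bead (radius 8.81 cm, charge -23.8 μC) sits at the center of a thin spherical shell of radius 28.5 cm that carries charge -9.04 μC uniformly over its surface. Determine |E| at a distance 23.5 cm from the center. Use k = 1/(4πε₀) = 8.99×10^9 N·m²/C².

Symmetry ⇒ E = E(r) r̂. Gaussian sphere of radius r = 23.5 cm (between the bodies, 8.81 cm < r < 28.5 cm).
The shell at 28.5 cm lies outside the Gaussian surface, so Q_enc = -23.8 μC = -2.38×10^-5 C.
Gauss's law: E·4πr² = Q_enc/ε₀.
E = k|Q_enc|/r² = (8.99×10^9)(2.38×10^-5)/(0.235)² = 3.87e6 N/C.

3.87×10^6 V/m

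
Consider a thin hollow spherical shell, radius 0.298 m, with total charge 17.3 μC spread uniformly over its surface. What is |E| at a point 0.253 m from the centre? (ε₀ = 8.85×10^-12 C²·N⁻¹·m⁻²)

Use a concentric Gaussian sphere at r = 0.253 m (inside the shell, r < 0.298 m).
No charge lies within this surface, so Q_enc = 0 and Gauss's law gives E·4πr² = 0 ⇒ E = 0.

|E| = 0 V/m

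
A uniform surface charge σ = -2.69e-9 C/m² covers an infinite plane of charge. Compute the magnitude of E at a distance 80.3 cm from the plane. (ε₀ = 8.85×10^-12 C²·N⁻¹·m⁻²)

|E| ≈ 152 N/C

Choose a cylindrical pillbox piercing the sheet, end faces (area A) parallel to it.
Only the two end caps contribute flux: Φ = 2EA. With Q_enc = σA, Gauss's law gives E = |σ|/(2ε₀).
E = |σ|/(2ε₀) = (2.69e-9)/(2·8.85×10^-12) = 152 N/C.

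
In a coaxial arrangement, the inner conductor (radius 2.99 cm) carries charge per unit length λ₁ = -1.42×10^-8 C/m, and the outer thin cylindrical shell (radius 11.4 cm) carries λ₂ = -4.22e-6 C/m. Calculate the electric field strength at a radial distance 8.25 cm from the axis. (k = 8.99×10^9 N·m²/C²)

E ≈ 3.09e3 N/C

By cylindrical symmetry E is radial; use a coaxial Gaussian cylinder of radius 8.25 cm and length L (between the conductors, 2.99 cm < r < 11.4 cm).
Only the inner wire is enclosed; the outer shell contributes nothing inside itself. λ_enc = λ₁ = -1.42×10^-8 C/m.
Since E is radial and uniform over the curved surface, Φ = E·2πrL = Q_enc/ε₀ = λ_enc L/ε₀.
E = 2k|λ_enc|/r = 2(8.99×10^9)(1.42×10^-8)/(0.0825) = 3.09×10^3 N/C.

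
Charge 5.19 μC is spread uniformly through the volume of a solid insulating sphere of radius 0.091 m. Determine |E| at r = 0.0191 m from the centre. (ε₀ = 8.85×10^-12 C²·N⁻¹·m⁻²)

Use a concentric Gaussian sphere at r = 0.0191 m (r < R).
For a uniform sphere the enclosed fraction is (r/R)³, so Q_enc = (5.19 μC)(0.0191/0.091)³ = 4.799e-8 C.
Applying ∮E·dA = Q_enc/ε₀ with Φ = E(4πr²):
E = |Q_enc|/(4πε₀r²) = (4.799×10^-8)/(4π·8.85×10^-12·(0.0191)²) = 1.18×10^6 N/C.

|E| = 1.18×10^6 N/C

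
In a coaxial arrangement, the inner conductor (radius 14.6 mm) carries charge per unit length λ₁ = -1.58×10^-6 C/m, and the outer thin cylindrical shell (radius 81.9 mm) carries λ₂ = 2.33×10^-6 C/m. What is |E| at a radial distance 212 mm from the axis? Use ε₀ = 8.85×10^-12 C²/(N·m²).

6.36e4 V/m

Take a coaxial cylindrical Gaussian surface of radius r = 212 mm and length L (r > 81.9 mm, enclosing both).
λ_enc = λ₁ + λ₂ = (-1.58e-6) + (2.33e-6) = 7.50×10^-7 C/m.
Since E is radial and uniform over the curved surface, Φ = E·2πrL = Q_enc/ε₀ = λ_enc L/ε₀.
E = |λ_enc|/(2πε₀r) = (7.50×10^-7)/(2π·8.85×10^-12·0.212) = 6.36e4 N/C.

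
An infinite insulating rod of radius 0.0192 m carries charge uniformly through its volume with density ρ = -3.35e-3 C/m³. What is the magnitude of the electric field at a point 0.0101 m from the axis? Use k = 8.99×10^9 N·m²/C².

By cylindrical symmetry E is radial; use a coaxial Gaussian cylinder of radius 0.0101 m and length L (r < R).
Enclosed charge per unit length: λ_enc = ρ·πr² = (-3.35e-3)π(0.0101)² = -1.074e-6 C/m.
Gauss's law: E·2πrL = λ_enc L/ε₀.
E = 2k|λ_enc|/r = 2(8.99×10^9)(1.074e-6)/(0.0101) = 1.91×10^6 N/C.

1.91×10^6 V/m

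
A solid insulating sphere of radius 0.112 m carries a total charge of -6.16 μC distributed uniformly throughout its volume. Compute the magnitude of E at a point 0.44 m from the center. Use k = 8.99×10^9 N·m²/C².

2.86×10^5 V/m

Use a concentric Gaussian sphere at r = 0.44 m (r > R, so the entire charge is enclosed).
Q_enc = -6.16 μC = -6.16×10^-6 C.
By Gauss's law, ∮E·dA = E·4πr² = Q_enc/ε₀.
E = k|Q_enc|/r² = (8.99×10^9)(6.16×10^-6)/(0.44)² = 2.86×10^5 N/C.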